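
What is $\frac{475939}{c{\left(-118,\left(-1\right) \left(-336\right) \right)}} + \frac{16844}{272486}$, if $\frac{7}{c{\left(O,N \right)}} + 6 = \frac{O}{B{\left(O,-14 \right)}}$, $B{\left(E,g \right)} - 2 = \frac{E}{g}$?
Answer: $- \frac{81961999168086}{69620173} \approx -1.1773 \cdot 10^{6}$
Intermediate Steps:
$B{\left(E,g \right)} = 2 + \frac{E}{g}$
$c{\left(O,N \right)} = \frac{7}{-6 + \frac{O}{2 - \frac{O}{14}}}$ ($c{\left(O,N \right)} = \frac{7}{-6 + \frac{O}{2 + \frac{O}{-14}}} = \frac{7}{-6 + \frac{O}{2 + O \left(- \frac{1}{14}\right)}} = \frac{7}{-6 + \frac{O}{2 - \frac{O}{14}}}$)
$\frac{475939}{c{\left(-118,\left(-1\right) \left(-336\right) \right)}} + \frac{16844}{272486} = \frac{475939}{\frac{7}{4} \frac{1}{-42 + 5 \left(-118\right)} \left(28 - -118\right)} + \frac{16844}{272486} = \frac{475939}{\frac{7}{4} \frac{1}{-42 - 590} \left(28 + 118\right)} + 16844 \cdot \frac{1}{272486} = \frac{475939}{\frac{7}{4} \frac{1}{-632} \cdot 146} + \frac{8422}{136243} = \frac{475939}{\frac{7}{4} \left(- \frac{1}{632}\right) 146} + \frac{8422}{136243} = \frac{475939}{- \frac{511}{1264}} + \frac{8422}{136243} = 475939 \left(- \frac{1264}{511}\right) + \frac{8422}{136243} = - \frac{601586896}{511} + \frac{8422}{136243} = - \frac{81961999168086}{69620173}$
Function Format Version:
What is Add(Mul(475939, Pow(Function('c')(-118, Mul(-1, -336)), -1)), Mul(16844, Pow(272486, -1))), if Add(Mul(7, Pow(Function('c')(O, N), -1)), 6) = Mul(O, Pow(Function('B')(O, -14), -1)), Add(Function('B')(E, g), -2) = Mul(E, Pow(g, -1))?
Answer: Rational(-81961999168086, 69620173) ≈ -1.1773e+6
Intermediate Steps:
Function('B')(E, g) = Add(2, Mul(E, Pow(g, -1)))
Function('c')(O, N) = Mul(7, Pow(Add(-6, Mul(O, Pow(Add(2, Mul(Rational(-1, 14), O)), -1))), -1)) (Function('c')(O, N) = Mul(7, Pow(Add(-6, Mul(O, Pow(Add(2, Mul(O, Pow(-14, -1))), -1))), -1)) = Mul(7, Pow(Add(-6, Mul(O, Pow(Add(2, Mul(O, Rational(-1, 14))), -1))), -1)) = Mul(7, Pow(Add(-6, Mul(O, Pow(Add(2, Mul(Rational(-1, 14), O)), -1))), -1)))
Add(Mul(475939, Pow(Function('c')(-118, Mul(-1, -336)), -1)), Mul(16844, Pow(272486, -1))) = Add(Mul(475939, Pow(Mul(Rational(7, 4), Pow(Add(-42, Mul(5, -118)), -1), Add(28, Mul(-1, -118))), -1)), Mul(16844, Pow(272486, -1))) = Add(Mul(475939, Pow(Mul(Rational(7, 4), Pow(Add(-42, -590), -1), Add(28, 118)), -1)), Mul(16844, Rational(1, 272486))) = Add(Mul(475939, Pow(Mul(Rational(7, 4), Pow(-632, -1), 146), -1)), Rational(8422, 136243)) = Add(Mul(475939, Pow(Mul(Rational(7, 4), Rational(-1, 632), 146), -1)), Rational(8422, 136243)) = Add(Mul(475939, Pow(Rational(-511, 1264), -1)), Rational(8422, 136243)) = Add(Mul(475939, Rational(-1264, 511)), Rational(8422, 136243)) = Add(Rational(-601586896, 511), Rational(8422, 136243)) = Rational(-81961999168086, 69620173)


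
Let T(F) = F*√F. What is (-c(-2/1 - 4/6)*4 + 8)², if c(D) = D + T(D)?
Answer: 1216/27 + 7168*I*√6/27 ≈ 45.037 + 650.29*I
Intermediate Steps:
T(F) = F^(3/2)
c(D) = D + D^(3/2)
(-c(-2/1 - 4/6)*4 + 8)² = (-((-2/1 - 4/6) + (-2/1 - 4/6)^(3/2))*4 + 8)² = (-((-2*1 - 4*⅙) + (-2*1 - 4*⅙)^(3/2))*4 + 8)² = (-((-2 - ⅔) + (-2 - ⅔)^(3/2))*4 + 8)² = (-(-8/3 + (-8/3)^(3/2))*4 + 8)² = (-(-8/3 - 16*I*√6/9)*4 + 8)² = ((8/3 + 16*I*√6/9)*4 + 8)² = ((32/3 + 64*I*√6/9) + 8)² = (56/3 + 64*I*√6/9)²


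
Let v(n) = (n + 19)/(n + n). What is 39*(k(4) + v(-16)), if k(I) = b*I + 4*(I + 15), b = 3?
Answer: 109707/32 ≈ 3428.3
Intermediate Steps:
v(n) = (19 + n)/(2*n) (v(n) = (19 + n)/((2*n)) = (19 + n)*(1/(2*n)) = (19 + n)/(2*n))
k(I) = 60 + 7*I (k(I) = 3*I + 4*(I + 15) = 3*I + 4*(15 + I) = 3*I + (60 + 4*I) = 60 + 7*I)
39*(k(4) + v(-16)) = 39*((60 + 7*4) + (½)*(19 - 16)/(-16)) = 39*((60 + 28) + (½)*(-1/16)*3) = 39*(88 - 3/32) = 39*(2813/32) = 109707/32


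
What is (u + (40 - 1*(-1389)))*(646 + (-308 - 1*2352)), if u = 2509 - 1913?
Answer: -4078350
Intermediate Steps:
u = 596
(u + (40 - 1*(-1389)))*(646 + (-308 - 1*2352)) = (596 + (40 - 1*(-1389)))*(646 + (-308 - 1*2352)) = (596 + (40 + 1389))*(646 + (-308 - 2352)) = (596 + 1429)*(646 - 2660) = 2025*(-2014) = -4078350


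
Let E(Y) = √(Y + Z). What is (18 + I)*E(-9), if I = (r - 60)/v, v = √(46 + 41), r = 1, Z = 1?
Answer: I*√2*(36 - 118*√87/87) ≈ 33.021*I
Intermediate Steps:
v = √87 ≈ 9.3274
E(Y) = √(1 + Y) (E(Y) = √(Y + 1) = √(1 + Y))
I = -59*√87/87 (I = (1 - 60)/(√87) = -59*√87/87 ≈ -6.3255)
(18 + I)*E(-9) = (18 - 59*√87/87)*√(1 - 9) = (18 - 59*√87/87)*√(-8) = (18 - 59*√87/87)*(2*I*√2) = 2*I*√2*(18 - 59*√87/87)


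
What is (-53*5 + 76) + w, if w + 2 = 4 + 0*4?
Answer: -187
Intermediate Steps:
w = 2 (w = -2 + (4 + 0*4) = -2 + (4 + 0) = -2 + 4 = 2)
(-53*5 + 76) + w = (-53*5 + 76) + 2 = (-265 + 76) + 2 = -189 + 2 = -187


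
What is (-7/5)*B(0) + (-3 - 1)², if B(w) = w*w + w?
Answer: 16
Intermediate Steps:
B(w) = w + w² (B(w) = w² + w = w + w²)
(-7/5)*B(0) + (-3 - 1)² = (-7/5)*(0*(1 + 0)) + (-3 - 1)² = (-7*⅕)*(0*1) + (-4)² = -7/5*0 + 16 = 0 + 16 = 16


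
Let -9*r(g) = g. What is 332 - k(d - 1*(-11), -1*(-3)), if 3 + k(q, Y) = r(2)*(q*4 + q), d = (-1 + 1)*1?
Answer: 3125/9 ≈ 347.22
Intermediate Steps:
r(g) = -g/9
d = 0 (d = 0*1 = 0)
k(q, Y) = -3 - 10*q/9 (k(q, Y) = -3 + (-⅑*2)*(q*4 + q) = -3 - 2*(4*q + q)/9 = -3 - 10*q/9)
332 - k(d - 1*(-11), -1*(-3)) = 332 - (-3 - 10*(0 - 1*(-11))/9) = 332 - (-3 - 10*(0 + 11)/9) = 332 - (-3 - 10/9*11) = 332 - (-3 - 110/9) = 332 - 1*(-137/9) = 332 + 137/9 = 3125/9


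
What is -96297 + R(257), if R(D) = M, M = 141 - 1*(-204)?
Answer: -95952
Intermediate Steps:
M = 345 (M = 141 + 204 = 345)
R(D) = 345
-96297 + R(257) = -96297 + 345 = -95952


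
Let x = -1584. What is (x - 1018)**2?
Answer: 6770404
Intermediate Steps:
(x - 1018)**2 = (-1584 - 1018)**2 = (-2602)**2 = 6770404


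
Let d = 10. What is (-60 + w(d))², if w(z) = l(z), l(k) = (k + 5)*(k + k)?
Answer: 57600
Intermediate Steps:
l(k) = 2*k*(5 + k) (l(k) = (5 + k)*(2*k) = 2*k*(5 + k))
w(z) = 2*z*(5 + z)
(-60 + w(d))² = (-60 + 2*10*(5 + 10))² = (-60 + 2*10*15)² = (-60 + 300)² = 240² = 57600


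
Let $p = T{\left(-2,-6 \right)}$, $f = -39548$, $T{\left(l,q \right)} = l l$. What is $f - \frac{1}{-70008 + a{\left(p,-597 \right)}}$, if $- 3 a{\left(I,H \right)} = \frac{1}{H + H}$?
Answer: $- \frac{9917398764358}{250768655} \approx -39548.0$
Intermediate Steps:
$T{\left(l,q \right)} = l^{2}$
$p = 4$ ($p = \left(-2\right)^{2} = 4$)
$a{\left(I,H \right)} = - \frac{1}{6 H}$ ($a{\left(I,H \right)} = - \frac{1}{3 \left(H + H\right)} = - \frac{1}{3 \cdot 2 H} = - \frac{\frac{1}{2} \frac{1}{H}}{3} = - \frac{1}{6 H}$)
$f - \frac{1}{-70008 + a{\left(p,-597 \right)}} = -39548 - \frac{1}{-70008 - \frac{1}{6 \left(-597\right)}} = -39548 - \frac{1}{-70008 - - \frac{1}{3582}} = -39548 - \frac{1}{-70008 + \frac{1}{3582}} = -39548 - \frac{1}{- \frac{250768655}{3582}} = -39548 - - \frac{3582}{250768655} = -39548 + \frac{3582}{250768655} = - \frac{9917398764358}{250768655}$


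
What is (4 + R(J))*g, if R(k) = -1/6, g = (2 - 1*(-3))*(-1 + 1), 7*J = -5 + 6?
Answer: 0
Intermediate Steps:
J = ⅐ (J = (-5 + 6)/7 = (⅐)*1 = ⅐ ≈ 0.14286)
g = 0 (g = (2 + 3)*0 = 5*0 = 0)
R(k) = -⅙ (R(k) = -1*⅙ = -⅙)
(4 + R(J))*g = (4 - ⅙)*0 = (23/6)*0 = 0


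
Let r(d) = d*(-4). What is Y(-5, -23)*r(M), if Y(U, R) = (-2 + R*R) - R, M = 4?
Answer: -8800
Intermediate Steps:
r(d) = -4*d
Y(U, R) = -2 + R² - R (Y(U, R) = (-2 + R²) - R = -2 + R² - R)
Y(-5, -23)*r(M) = (-2 + (-23)² - 1*(-23))*(-4*4) = (-2 + 529 + 23)*(-16) = 550*(-16) = -8800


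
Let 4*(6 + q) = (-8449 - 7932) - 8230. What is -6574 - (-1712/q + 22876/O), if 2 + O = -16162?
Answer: -654328715293/99550035 ≈ -6572.9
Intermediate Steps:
O = -16164 (O = -2 - 16162 = -16164)
q = -24635/4 (q = -6 + ((-8449 - 7932) - 8230)/4 = -6 + (-16381 - 8230)/4 = -6 + (¼)*(-24611) = -6 - 24611/4 = -24635/4 ≈ -6158.8)
-6574 - (-1712/q + 22876/O) = -6574 - (-1712/(-24635/4) + 22876/(-16164)) = -6574 - (-1712*(-4/24635) + 22876*(-1/16164)) = -6574 - (6848/24635 - 5719/4041) = -6574 - 1*(-113214797/99550035) = -6574 + 113214797/99550035 = -654328715293/99550035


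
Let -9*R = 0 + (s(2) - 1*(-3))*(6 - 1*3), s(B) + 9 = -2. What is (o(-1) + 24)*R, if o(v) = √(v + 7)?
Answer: 64 + 8*√6/3 ≈ 70.532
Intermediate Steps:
o(v) = √(7 + v)
s(B) = -11 (s(B) = -9 - 2 = -11)
R = 8/3 (R = -(0 + (-11 - 1*(-3))*(6 - 1*3))/9 = -(0 + (-11 + 3)*(6 - 3))/9 = -(0 - 8*3)/9 = -(0 - 24)/9 = -⅑*(-24) = 8/3 ≈ 2.6667)
(o(-1) + 24)*R = (√(7 - 1) + 24)*(8/3) = (√6 + 24)*(8/3) = (24 + √6)*(8/3) = 64 + 8*√6/3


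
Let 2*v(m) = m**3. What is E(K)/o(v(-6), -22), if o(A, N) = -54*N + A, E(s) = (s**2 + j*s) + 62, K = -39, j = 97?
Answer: -55/27 ≈ -2.0370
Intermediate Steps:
v(m) = m**3/2
E(s) = 62 + s**2 + 97*s (E(s) = (s**2 + 97*s) + 62 = 62 + s**2 + 97*s)
o(A, N) = A - 54*N
E(K)/o(v(-6), -22) = (62 + (-39)**2 + 97*(-39))/((1/2)*(-6)**3 - 54*(-22)) = (62 + 1521 - 3783)/((1/2)*(-216) + 1188) = -2200/(-108 + 1188) = -2200/1080 = -2200*1/1080 = -55/27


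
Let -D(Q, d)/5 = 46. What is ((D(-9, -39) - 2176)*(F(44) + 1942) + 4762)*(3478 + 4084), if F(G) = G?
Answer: -36097615348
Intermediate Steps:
D(Q, d) = -230 (D(Q, d) = -5*46 = -230)
((D(-9, -39) - 2176)*(F(44) + 1942) + 4762)*(3478 + 4084) = ((-230 - 2176)*(44 + 1942) + 4762)*(3478 + 4084) = (-2406*1986 + 4762)*7562 = (-4778316 + 4762)*7562 = -4773554*7562 = -36097615348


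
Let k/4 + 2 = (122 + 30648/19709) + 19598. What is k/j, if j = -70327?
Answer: -1554610840/1386074843 ≈ -1.1216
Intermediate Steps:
k = 1554610840/19709 (k = -8 + 4*((122 + 30648/19709) + 19598) = -8 + 4*(2435146/19709 + 19598) = -8 + 4*(388692128/19709) = -8 + 1554768512/19709 = 1554610840/19709 ≈ 78878.)
k/j = (1554610840/19709)/(-70327) = (1554610840/19709)*(-1/70327) = -1554610840/1386074843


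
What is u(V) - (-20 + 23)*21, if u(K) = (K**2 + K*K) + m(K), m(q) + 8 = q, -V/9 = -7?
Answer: 7930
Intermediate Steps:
V = 63 (V = -9*(-7) = 63)
m(q) = -8 + q
u(K) = -8 + K + 2*K**2 (u(K) = (K**2 + K*K) + (-8 + K) = (K**2 + K**2) + (-8 + K) = 2*K**2 + (-8 + K) = -8 + K + 2*K**2)
u(V) - (-20 + 23)*21 = (-8 + 63 + 2*63**2) - (-20 + 23)*21 = (-8 + 63 + 2*3969) - 3*21 = (-8 + 63 + 7938) - 1*63 = 7993 - 63 = 7930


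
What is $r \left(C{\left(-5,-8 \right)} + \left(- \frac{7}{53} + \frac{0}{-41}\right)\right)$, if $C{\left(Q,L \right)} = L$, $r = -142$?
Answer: $\frac{61202}{53} \approx 1154.8$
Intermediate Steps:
$r \left(C{\left(-5,-8 \right)} + \left(- \frac{7}{53} + \frac{0}{-41}\right)\right) = - 142 \left(-8 + \left(- \frac{7}{53} + \frac{0}{-41}\right)\right) = - 142 \left(-8 + \left(\left(-7\right) \frac{1}{53} + 0 \left(- \frac{1}{41}\right)\right)\right) = - 142 \left(-8 + \left(- \frac{7}{53} + 0\right)\right) = - 142 \left(-8 - \frac{7}{53}\right) = \left(-142\right) \left(- \frac{431}{53}\right) = \frac{61202}{53}$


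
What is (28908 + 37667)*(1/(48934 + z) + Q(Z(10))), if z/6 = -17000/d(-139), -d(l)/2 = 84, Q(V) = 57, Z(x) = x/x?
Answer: 1315982898725/346788 ≈ 3.7948e+6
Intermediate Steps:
Z(x) = 1
d(l) = -168 (d(l) = -2*84 = -168)
z = 4250/7 (z = 6*(-17000/(-168)) = 6*(-17000*(-1/168)) = 6*(2125/21) = 4250/7 ≈ 607.14)
(28908 + 37667)*(1/(48934 + z) + Q(Z(10))) = (28908 + 37667)*(1/(48934 + 4250/7) + 57) = 66575*(1/(346788/7) + 57) = 66575*(7/346788 + 57) = 66575*(19766923/346788) = 1315982898725/346788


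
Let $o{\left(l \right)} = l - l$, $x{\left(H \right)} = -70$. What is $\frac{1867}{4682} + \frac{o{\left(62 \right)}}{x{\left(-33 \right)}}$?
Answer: $\frac{1867}{4682} \approx 0.39876$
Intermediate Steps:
$o{\left(l \right)} = 0$
$\frac{1867}{4682} + \frac{o{\left(62 \right)}}{x{\left(-33 \right)}} = \frac{1867}{4682} + \frac{0}{-70} = 1867 \cdot \frac{1}{4682} + 0 \left(- \frac{1}{70}\right) = \frac{1867}{4682} + 0 = \frac{1867}{4682}$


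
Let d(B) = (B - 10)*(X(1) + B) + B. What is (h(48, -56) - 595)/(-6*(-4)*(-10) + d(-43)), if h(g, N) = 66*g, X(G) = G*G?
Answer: 2573/1943 ≈ 1.3242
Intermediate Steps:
X(G) = G**2
d(B) = B + (1 + B)*(-10 + B) (d(B) = (B - 10)*(1**2 + B) + B = (-10 + B)*(1 + B) + B = (1 + B)*(-10 + B) + B = B + (1 + B)*(-10 + B))
(h(48, -56) - 595)/(-6*(-4)*(-10) + d(-43)) = (66*48 - 595)/(-6*(-4)*(-10) + (-10 + (-43)**2 - 8*(-43))) = (3168 - 595)/(24*(-10) + (-10 + 1849 + 344)) = 2573/(-240 + 2183) = 2573/1943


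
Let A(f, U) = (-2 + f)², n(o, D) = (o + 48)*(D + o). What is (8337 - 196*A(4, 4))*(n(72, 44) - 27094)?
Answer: -99503222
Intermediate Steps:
n(o, D) = (48 + o)*(D + o)
(8337 - 196*A(4, 4))*(n(72, 44) - 27094) = (8337 - 196*(-2 + 4)²)*((72² + 48*44 + 48*72 + 44*72) - 27094) = (8337 - 196*2²)*((5184 + 2112 + 3456 + 3168) - 27094) = (8337 - 196*4)*(13920 - 27094) = (8337 - 784)*(-13174) = 7553*(-13174) = -99503222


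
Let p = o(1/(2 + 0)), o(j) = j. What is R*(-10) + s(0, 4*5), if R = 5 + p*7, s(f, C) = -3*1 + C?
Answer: -68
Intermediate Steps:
p = 1/2 (p = 1/(2 + 0) = 1/2 ≈ 0.50000)
s(f, C) = -3 + C
R = 17/2 (R = 5 + (1/2)*7 = 5 + 7/2 = 17/2 ≈ 8.5000)
R*(-10) + s(0, 4*5) = (17/2)*(-10) + (-3 + 4*5) = -85 + (-3 + 20) = -85 + 17 = -68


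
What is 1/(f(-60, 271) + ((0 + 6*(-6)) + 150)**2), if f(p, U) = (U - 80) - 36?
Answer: 1/13151 ≈ 7.6040e-5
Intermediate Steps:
f(p, U) = -116 + U (f(p, U) = (-80 + U) - 36 = -116 + U)
1/(f(-60, 271) + ((0 + 6*(-6)) + 150)**2) = 1/((-116 + 271) + ((0 + 6*(-6)) + 150)**2) = 1/(155 + ((0 - 36) + 150)**2) = 1/(155 + (-36 + 150)**2) = 1/(155 + 114**2) = 1/(155 + 12996) = 1/13151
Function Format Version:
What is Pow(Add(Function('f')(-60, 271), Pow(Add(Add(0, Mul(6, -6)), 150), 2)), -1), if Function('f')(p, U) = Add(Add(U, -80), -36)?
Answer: Rational(1, 13151) ≈ 7.6040e-5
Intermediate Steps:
Function('f')(p, U) = Add(-116, U) (Function('f')(p, U) = Add(Add(-80, U), -36) = Add(-116, U))
Pow(Add(Function('f')(-60, 271), Pow(Add(Add(0, Mul(6, -6)), 150), 2)), -1) = Pow(Add(Add(-116, 271), Pow(Add(Add(0, Mul(6, -6)), 150), 2)), -1) = Pow(Add(155, Pow(Add(Add(0, -36), 150), 2)), -1) = Pow(Add(155, Pow(Add(-36, 150), 2)), -1) = Pow(Add(155, Pow(114, 2)), -1) = Pow(Add(155, 12996), -1) = Pow(13151, -1) = Rational(1, 13151)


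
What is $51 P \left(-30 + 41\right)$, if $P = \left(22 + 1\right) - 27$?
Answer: $-2244$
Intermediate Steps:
$P = -4$ ($P = 23 - 27 = -4$)
$51 P \left(-30 + 41\right) = 51 \left(-4\right) \left(-30 + 41\right) = \left(-204\right) 11 = -2244$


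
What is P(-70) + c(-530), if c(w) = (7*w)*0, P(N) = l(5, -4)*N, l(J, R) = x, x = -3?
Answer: 210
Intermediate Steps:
l(J, R) = -3
P(N) = -3*N
c(w) = 0
P(-70) + c(-530) = -3*(-70) + 0 = 210 + 0 = 210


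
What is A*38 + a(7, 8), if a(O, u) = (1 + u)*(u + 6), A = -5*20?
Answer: -3674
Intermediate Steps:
A = -100
a(O, u) = (1 + u)*(6 + u)
A*38 + a(7, 8) = -100*38 + (6 + 8² + 7*8) = -3800 + (6 + 64 + 56) = -3800 + 126 = -3674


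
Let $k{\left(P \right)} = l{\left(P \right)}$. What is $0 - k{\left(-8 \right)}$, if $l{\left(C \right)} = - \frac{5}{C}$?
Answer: $- \frac{5}{8} \approx -0.625$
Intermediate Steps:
$k{\left(P \right)} = - \frac{5}{P}$
$0 - k{\left(-8 \right)} = 0 - - \frac{5}{-8} = 0 - \left(-5\right) \left(- \frac{1}{8}\right) = 0 - \frac{5}{8} = - \frac{5}{8}$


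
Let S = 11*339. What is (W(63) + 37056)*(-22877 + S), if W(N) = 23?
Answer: -709988692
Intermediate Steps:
S = 3729
(W(63) + 37056)*(-22877 + S) = (23 + 37056)*(-22877 + 3729) = 37079*(-19148) = -709988692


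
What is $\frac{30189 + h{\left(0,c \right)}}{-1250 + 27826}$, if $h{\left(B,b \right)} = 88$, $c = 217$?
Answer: $\frac{30277}{26576} \approx 1.1393$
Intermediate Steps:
$\frac{30189 + h{\left(0,c \right)}}{-1250 + 27826} = \frac{30189 + 88}{-1250 + 27826} = \frac{30277}{26576}$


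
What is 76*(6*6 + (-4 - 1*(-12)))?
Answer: 3344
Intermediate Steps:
76*(6*6 + (-4 - 1*(-12))) = 76*(36 + (-4 + 12)) = 76*(36 + 8) = 76*44 = 3344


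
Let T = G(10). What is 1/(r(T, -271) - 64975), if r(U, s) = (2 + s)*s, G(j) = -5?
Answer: 1/7924 ≈ 0.00012620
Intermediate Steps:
T = -5
r(U, s) = s*(2 + s)
1/(r(T, -271) - 64975) = 1/(-271*(2 - 271) - 64975) = 1/(-271*(-269) - 64975) = 1/(72899 - 64975) = 1/7924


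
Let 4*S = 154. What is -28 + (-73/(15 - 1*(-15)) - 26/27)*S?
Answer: -85729/540 ≈ -158.76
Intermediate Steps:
S = 77/2 (S = (¼)*154 = 77/2 ≈ 38.500)
-28 + (-73/(15 - 1*(-15)) - 26/27)*S = -28 + (-73/(15 - 1*(-15)) - 26/27)*(77/2) = -28 + (-73/(15 + 15) - 26*1/27)*(77/2) = -28 + (-73/30 - 26/27)*(77/2) = -28 - 917/270*77/2 = -28 - 70609/540 = -85729/540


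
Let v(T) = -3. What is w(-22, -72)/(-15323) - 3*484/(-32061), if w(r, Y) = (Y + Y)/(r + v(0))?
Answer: 183869372/4093922525 ≈ 0.044913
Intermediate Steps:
w(r, Y) = 2*Y/(-3 + r) (w(r, Y) = (Y + Y)/(r - 3) = (2*Y)/(-3 + r) = 2*Y/(-3 + r))
w(-22, -72)/(-15323) - 3*484/(-32061) = (2*(-72)/(-3 - 22))/(-15323) - 3*484/(-32061) = (2*(-72)/(-25))*(-1/15323) - 1452*(-1/32061) = (2*(-72)*(-1/25))*(-1/15323) + 484/10687 = (144/25)*(-1/15323) + 484/10687 = -144/383075 + 484/10687 = 183869372/4093922525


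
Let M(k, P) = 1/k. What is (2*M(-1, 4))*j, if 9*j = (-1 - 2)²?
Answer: -2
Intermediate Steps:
j = 1 (j = (-1 - 2)²/9 = (⅑)*(-3)² = (⅑)*9 = 1)
(2*M(-1, 4))*j = (2/(-1))*1 = (2*(-1))*1 = -2*1 = -2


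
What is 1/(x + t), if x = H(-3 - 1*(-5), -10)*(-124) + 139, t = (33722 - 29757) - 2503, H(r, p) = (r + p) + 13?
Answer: 1/981 ≈ 0.0010194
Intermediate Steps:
H(r, p) = 13 + p + r (H(r, p) = (p + r) + 13 = 13 + p + r)
t = 1462 (t = 3965 - 2503 = 1462)
x = -481 (x = (13 - 10 + (-3 - 1*(-5)))*(-124) + 139 = (13 - 10 + (-3 + 5))*(-124) + 139 = (13 - 10 + 2)*(-124) + 139 = 5*(-124) + 139 = -620 + 139 = -481)
1/(x + t) = 1/(-481 + 1462) = 1/981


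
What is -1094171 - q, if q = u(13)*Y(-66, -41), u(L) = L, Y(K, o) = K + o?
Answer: -1092780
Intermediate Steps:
q = -1391 (q = 13*(-66 - 41) = 13*(-107) = -1391)
-1094171 - q = -1094171 - 1*(-1391) = -1094171 + 1391 = -1092780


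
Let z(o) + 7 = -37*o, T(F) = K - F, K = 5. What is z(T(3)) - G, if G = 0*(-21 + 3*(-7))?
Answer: -81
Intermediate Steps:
T(F) = 5 - F
z(o) = -7 - 37*o
G = 0 (G = 0*(-21 - 21) = 0*(-42) = 0)
z(T(3)) - G = (-7 - 37*(5 - 1*3)) - 1*0 = (-7 - 37*(5 - 3)) + 0 = (-7 - 37*2) + 0 = (-7 - 74) + 0 = -81 + 0 = -81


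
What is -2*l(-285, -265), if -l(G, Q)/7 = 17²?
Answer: 4046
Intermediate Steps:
l(G, Q) = -2023 (l(G, Q) = -7*17² = -7*289 = -2023)
-2*l(-285, -265) = -2*(-2023) = 4046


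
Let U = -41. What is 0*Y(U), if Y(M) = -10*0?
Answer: 0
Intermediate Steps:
Y(M) = 0
0*Y(U) = 0*0 = 0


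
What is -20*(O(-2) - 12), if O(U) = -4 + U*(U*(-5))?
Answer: 720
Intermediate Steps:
O(U) = -4 - 5*U² (O(U) = -4 + U*(-5*U) = -4 - 5*U²)
-20*(O(-2) - 12) = -20*((-4 - 5*(-2)²) - 12) = -20*((-4 - 5*4) - 12) = -20*((-4 - 20) - 12) = -20*(-24 - 12) = -20*(-36) = 720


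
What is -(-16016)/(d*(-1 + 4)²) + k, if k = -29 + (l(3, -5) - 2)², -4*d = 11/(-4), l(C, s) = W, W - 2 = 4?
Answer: 23179/9 ≈ 2575.4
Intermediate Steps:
W = 6 (W = 2 + 4 = 6)
l(C, s) = 6
d = 11/16 (d = -11/(4*(-4)) = -11*(-1)/(4*4) = -¼*(-11/4) = 11/16 ≈ 0.68750)
k = -13 (k = -29 + (6 - 2)² = -29 + 4² = -29 + 16 = -13)
-(-16016)/(d*(-1 + 4)²) + k = -(-16016)/(11*(-1 + 4)²/16) - 13 = -(-16016)/((11/16)*3²) - 13 = -(-16016)/((11/16)*9) - 13 = -(-16016)/99/16 - 13 = -(-16016)*16/99 - 13 = -143*(-1792/99) - 13 = 23296/9 - 13 = 23179/9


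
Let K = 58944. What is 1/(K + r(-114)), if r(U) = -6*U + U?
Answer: 1/59514 ≈ 1.6803e-5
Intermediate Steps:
r(U) = -5*U
1/(K + r(-114)) = 1/(58944 - 5*(-114)) = 1/(58944 + 570) = 1/59514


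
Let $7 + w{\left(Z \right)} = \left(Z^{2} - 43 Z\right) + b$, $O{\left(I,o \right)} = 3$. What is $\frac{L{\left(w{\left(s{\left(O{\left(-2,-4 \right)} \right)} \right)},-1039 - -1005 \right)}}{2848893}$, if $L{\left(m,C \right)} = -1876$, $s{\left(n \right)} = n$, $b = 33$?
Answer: $- \frac{1876}{2848893} \approx -0.0006585$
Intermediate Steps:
$w{\left(Z \right)} = 26 + Z^{2} - 43 Z$ ($w{\left(Z \right)} = -7 + \left(\left(Z^{2} - 43 Z\right) + 33\right) = -7 + \left(33 + Z^{2} - 43 Z\right) = 26 + Z^{2} - 43 Z$)
$\frac{L{\left(w{\left(s{\left(O{\left(-2,-4 \right)} \right)} \right)},-1039 - -1005 \right)}}{2848893} = - \frac{1876}{2848893}$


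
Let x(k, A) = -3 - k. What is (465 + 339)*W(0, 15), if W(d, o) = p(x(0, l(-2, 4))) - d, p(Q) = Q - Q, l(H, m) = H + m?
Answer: 0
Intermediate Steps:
p(Q) = 0
W(d, o) = -d (W(d, o) = 0 - d = -d)
(465 + 339)*W(0, 15) = (465 + 339)*(-1*0) = 804*0 = 0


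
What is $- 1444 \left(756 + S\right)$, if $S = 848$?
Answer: $-2316176$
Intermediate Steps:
$- 1444 \left(756 + S\right) = - 1444 \left(756 + 848\right) = \left(-1444\right) 1604 = -2316176$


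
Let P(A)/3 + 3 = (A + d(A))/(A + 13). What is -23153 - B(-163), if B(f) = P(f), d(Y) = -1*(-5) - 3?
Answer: -1157361/50 ≈ -23147.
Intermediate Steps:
d(Y) = 2 (d(Y) = 5 - 3 = 2)
P(A) = -9 + 3*(2 + A)/(13 + A) (P(A) = -9 + 3*((A + 2)/(A + 13)) = -9 + 3*((2 + A)/(13 + A)) = -9 + 3*(2 + A)/(13 + A))
B(f) = 3*(-37 - 2*f)/(13 + f)
-23153 - B(-163) = -23153 - 3*(-37 - 2*(-163))/(13 - 163) = -23153 - 3*(-37 + 326)/(-150) = -23153 - 3*(-1)*289/150 = -23153 - 1*(-289/50) = -23153 + 289/50 = -1157361/50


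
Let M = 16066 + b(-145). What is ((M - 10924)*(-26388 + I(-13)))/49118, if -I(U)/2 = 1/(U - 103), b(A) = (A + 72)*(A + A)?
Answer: -10067648734/712211 ≈ -14136.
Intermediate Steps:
b(A) = 2*A*(72 + A) (b(A) = (72 + A)*(2*A) = 2*A*(72 + A))
M = 37236 (M = 16066 + 2*(-145)*(72 - 145) = 16066 + 2*(-145)*(-73) = 16066 + 21170 = 37236)
I(U) = -2/(-103 + U) (I(U) = -2/(U - 103) = -2/(-103 + U))
((M - 10924)*(-26388 + I(-13)))/49118 = ((37236 - 10924)*(-26388 - 2/(-103 - 13)))/49118 = (26312*(-26388 - 2/(-116)))*(1/49118) = (26312*(-26388 - 2*(-1/116)))*(1/49118) = (26312*(-26388 + 1/58))*(1/49118) = (26312*(-1530503/58))*(1/49118) = -20135297468/29*1/49118 = -10067648734/712211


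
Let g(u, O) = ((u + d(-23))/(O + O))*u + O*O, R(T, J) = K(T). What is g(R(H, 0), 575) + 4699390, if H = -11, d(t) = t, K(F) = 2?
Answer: 2892258604/575 ≈ 5.0300e+6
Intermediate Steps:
R(T, J) = 2
g(u, O) = O² + u*(-23 + u)/(2*O) (g(u, O) = ((u - 23)/(O + O))*u + O*O = ((-23 + u)/((2*O)))*u + O² = ((-23 + u)*(1/(2*O)))*u + O² = ((-23 + u)/(2*O))*u + O² = u*(-23 + u)/(2*O) + O² = O² + u*(-23 + u)/(2*O))
g(R(H, 0), 575) + 4699390 = (½)*(2² - 23*2 + 2*575³)/575 + 4699390 = (½)*(1/575)*(4 - 46 + 2*190109375) + 4699390 = (½)*(1/575)*(4 - 46 + 380218750) + 4699390 = (½)*(1/575)*380218708 + 4699390 = 190109354/575 + 4699390 = 2892258604/575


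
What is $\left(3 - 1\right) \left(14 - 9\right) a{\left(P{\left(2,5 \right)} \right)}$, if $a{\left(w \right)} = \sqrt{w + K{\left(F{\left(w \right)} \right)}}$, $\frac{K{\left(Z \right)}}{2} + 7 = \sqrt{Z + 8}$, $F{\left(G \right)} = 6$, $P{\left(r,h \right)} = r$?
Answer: $10 \sqrt{-12 + 2 \sqrt{14}} \approx 21.253 i$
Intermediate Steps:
$K{\left(Z \right)} = -14 + 2 \sqrt{8 + Z}$ ($K{\left(Z \right)} = -14 + 2 \sqrt{Z + 8} = -14 + 2 \sqrt{8 + Z}$)
$a{\left(w \right)} = \sqrt{-14 + w + 2 \sqrt{14}}$ ($a{\left(w \right)} = \sqrt{w - \left(14 - 2 \sqrt{8 + 6}\right)} = \sqrt{w - \left(14 - 2 \sqrt{14}\right)} = \sqrt{-14 + w + 2 \sqrt{14}}$)
$\left(3 - 1\right) \left(14 - 9\right) a{\left(P{\left(2,5 \right)} \right)} = \left(3 - 1\right) \left(14 - 9\right) \sqrt{-14 + 2 + 2 \sqrt{14}} = 2 \cdot 5 \sqrt{-12 + 2 \sqrt{14}} = 10 \sqrt{-12 + 2 \sqrt{14}}$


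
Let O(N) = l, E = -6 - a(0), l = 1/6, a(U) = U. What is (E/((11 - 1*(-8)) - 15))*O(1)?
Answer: -¼ ≈ -0.25000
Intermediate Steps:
l = ⅙ (l = 1*(⅙) = ⅙ ≈ 0.16667)
E = -6 (E = -6 - 1*0 = -6 + 0 = -6)
O(N) = ⅙
(E/((11 - 1*(-8)) - 15))*O(1) = -6/((11 - 1*(-8)) - 15)*(⅙) = -6/((11 + 8) - 15)*(⅙) = -6/(19 - 15)*(⅙) = -6/4*(⅙) = -6*¼*(⅙) = -3/2*⅙ = -¼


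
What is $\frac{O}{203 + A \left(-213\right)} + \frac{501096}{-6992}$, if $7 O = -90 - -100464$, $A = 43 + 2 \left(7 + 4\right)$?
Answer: $- \frac{159715383}{2196362} \approx -72.718$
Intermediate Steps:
$A = 65$ ($A = 43 + 2 \cdot 11 = 43 + 22 = 65$)
$O = \frac{100374}{7}$ ($O = \frac{-90 - -100464}{7} = \frac{-90 + 100464}{7} = \frac{1}{7} \cdot 100374 = \frac{100374}{7} \approx 14339.0$)
$\frac{O}{203 + A \left(-213\right)} + \frac{501096}{-6992} = \frac{100374}{7 \left(203 + 65 \left(-213\right)\right)} + \frac{501096}{-6992} = \frac{100374}{7 \left(203 - 13845\right)} + 501096 \left(- \frac{1}{6992}\right) = \frac{100374}{7 \left(-13642\right)} - \frac{62637}{874} = \frac{100374}{7} \left(- \frac{1}{13642}\right) - \frac{62637}{874} = - \frac{50187}{47747} - \frac{62637}{874} = - \frac{159715383}{2196362}$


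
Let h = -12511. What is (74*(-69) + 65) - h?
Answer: 7470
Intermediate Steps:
(74*(-69) + 65) - h = (74*(-69) + 65) - 1*(-12511) = (-5106 + 65) + 12511 = -5041 + 12511 = 7470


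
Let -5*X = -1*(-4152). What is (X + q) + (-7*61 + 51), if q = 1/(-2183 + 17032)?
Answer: -89569163/74245 ≈ -1206.4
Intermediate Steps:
X = -4152/5 (X = -(-1)*(-4152)/5 = -⅕*4152 = -4152/5 ≈ -830.40)
q = 1/14849 ≈ 6.7345e-5
(X + q) + (-7*61 + 51) = (-4152/5 + 1/14849) + (-7*61 + 51) = -61653043/74245 + (-427 + 51) = -61653043/74245 - 376 = -89569163/74245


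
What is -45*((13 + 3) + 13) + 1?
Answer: -1304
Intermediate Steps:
-45*((13 + 3) + 13) + 1 = -45*(16 + 13) + 1 = -45*29 + 1 = -1305 + 1 = -1304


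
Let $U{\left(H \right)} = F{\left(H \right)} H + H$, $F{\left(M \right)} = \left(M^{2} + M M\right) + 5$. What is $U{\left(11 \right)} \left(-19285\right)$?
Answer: $-52609480$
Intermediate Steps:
$F{\left(M \right)} = 5 + 2 M^{2}$ ($F{\left(M \right)} = \left(M^{2} + M^{2}\right) + 5 = 2 M^{2} + 5 = 5 + 2 M^{2}$)
$U{\left(H \right)} = H + H \left(5 + 2 H^{2}\right)$ ($U{\left(H \right)} = \left(5 + 2 H^{2}\right) H + H = H \left(5 + 2 H^{2}\right) + H = H + H \left(5 + 2 H^{2}\right)$)
$U{\left(11 \right)} \left(-19285\right) = 2 \cdot 11 \left(3 + 11^{2}\right) \left(-19285\right) = 2 \cdot 11 \left(3 + 121\right) \left(-19285\right) = 2 \cdot 11 \cdot 124 \left(-19285\right) = 2728 \left(-19285\right) = -52609480$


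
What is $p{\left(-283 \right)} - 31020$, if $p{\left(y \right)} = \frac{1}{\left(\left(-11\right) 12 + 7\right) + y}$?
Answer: $- \frac{12656161}{408} \approx -31020.0$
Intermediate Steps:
$p{\left(y \right)} = \frac{1}{-125 + y}$ ($p{\left(y \right)} = \frac{1}{\left(-132 + 7\right) + y} = \frac{1}{-125 + y}$)
$p{\left(-283 \right)} - 31020 = \frac{1}{-125 - 283} - 31020 = \frac{1}{-408} - 31020 = - \frac{1}{408} - 31020 = - \frac{12656161}{408}$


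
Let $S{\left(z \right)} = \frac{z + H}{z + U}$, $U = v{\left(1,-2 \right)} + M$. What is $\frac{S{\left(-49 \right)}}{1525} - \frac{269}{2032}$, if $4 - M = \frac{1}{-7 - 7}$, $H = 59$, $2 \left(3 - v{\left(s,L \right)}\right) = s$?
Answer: $- \frac{24395813}{184068720} \approx -0.13254$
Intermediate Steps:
$v{\left(s,L \right)} = 3 - \frac{s}{2}$
$M = \frac{57}{14}$ ($M = 4 - \frac{1}{-7 - 7} = 4 - \frac{1}{-14} = 4 - - \frac{1}{14} = 4 + \frac{1}{14} = \frac{57}{14} \approx 4.0714$)
$U = \frac{46}{7}$ ($U = \left(3 - \frac{1}{2}\right) + \frac{57}{14} = \frac{5}{2} + \frac{57}{14} = \frac{46}{7} \approx 6.5714$)
$S{\left(z \right)} = \frac{59 + z}{\frac{46}{7} + z}$ ($S{\left(z \right)} = \frac{z + 59}{z + \frac{46}{7}} = \frac{59 + z}{\frac{46}{7} + z}$)
$\frac{S{\left(-49 \right)}}{1525} - \frac{269}{2032} = \frac{7 \frac{1}{46 + 7 \left(-49\right)} \left(59 - 49\right)}{1525} - \frac{269}{2032} = 7 \frac{1}{46 - 343} \cdot 10 \cdot \frac{1}{1525} - \frac{269}{2032} = 7 \frac{1}{-297} \cdot 10 \cdot \frac{1}{1525} - \frac{269}{2032} = 7 \left(- \frac{1}{297}\right) 10 \cdot \frac{1}{1525} - \frac{269}{2032} = \left(- \frac{70}{297}\right) \frac{1}{1525} - \frac{269}{2032} = - \frac{14}{90585} - \frac{269}{2032} = - \frac{24395813}{184068720}$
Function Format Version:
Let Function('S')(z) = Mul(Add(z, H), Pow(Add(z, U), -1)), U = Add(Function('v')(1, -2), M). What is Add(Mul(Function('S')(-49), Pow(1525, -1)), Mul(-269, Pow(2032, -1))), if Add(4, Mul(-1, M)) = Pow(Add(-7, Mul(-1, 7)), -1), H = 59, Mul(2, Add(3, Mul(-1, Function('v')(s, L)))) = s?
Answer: Rational(-24395813, 184068720) ≈ -0.13254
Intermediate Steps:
Function('v')(s, L) = Add(3, Mul(Rational(-1, 2), s))
M = Rational(57, 14) (M = Add(4, Mul(-1, Pow(Add(-7, Mul(-1, 7)), -1))) = Add(4, Mul(-1, Pow(Add(-7, -7), -1))) = Add(4, Mul(-1, Pow(-14, -1))) = Add(4, Mul(-1, Rational(-1, 14))) = Add(4, Rational(1, 14)) = Rational(57, 14) ≈ 4.0714)
U = Rational(46, 7) (U = Add(Add(3, Mul(Rational(-1, 2), 1)), Rational(57, 14)) = Add(Add(3, Rational(-1, 2)), Rational(57, 14)) = Add(Rational(5, 2), Rational(57, 14)) = Rational(46, 7) ≈ 6.5714)
Function('S')(z) = Mul(Pow(Add(Rational(46, 7), z), -1), Add(59, z)) (Function('S')(z) = Mul(Add(z, 59), Pow(Add(z, Rational(46, 7)), -1)) = Mul(Add(59, z), Pow(Add(Rational(46, 7), z), -1)) = Mul(Pow(Add(Rational(46, 7), z), -1), Add(59, z)))
Add(Mul(Function('S')(-49), Pow(1525, -1)), Mul(-269, Pow(2032, -1))) = Add(Mul(Mul(7, Pow(Add(46, Mul(7, -49)), -1), Add(59, -49)), Pow(1525, -1)), Mul(-269, Pow(2032, -1))) = Add(Mul(Mul(7, Pow(Add(46, -343), -1), 10), Rational(1, 1525)), Mul(-269, Rational(1, 2032))) = Add(Mul(Mul(7, Pow(-297, -1), 10), Rational(1, 1525)), Rational(-269, 2032)) = Add(Mul(Mul(7, Rational(-1, 297), 10), Rational(1, 1525)), Rational(-269, 2032)) = Add(Mul(Rational(-70, 297), Rational(1, 1525)), Rational(-269, 2032)) = Add(Rational(-14, 90585), Rational(-269, 2032)) = Rational(-24395813, 184068720)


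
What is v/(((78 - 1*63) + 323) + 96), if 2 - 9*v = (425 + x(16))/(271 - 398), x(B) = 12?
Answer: 691/496062 ≈ 0.0013930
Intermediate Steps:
v = 691/1143 (v = 2/9 - (425 + 12)/(9*(271 - 398)) = 2/9 - 437/(9*(-127)) = 2/9 - 437*(-1)/(9*127) = 2/9 - ⅑*(-437/127) = 2/9 + 437/1143 = 691/1143 ≈ 0.60455)
v/(((78 - 1*63) + 323) + 96) = 691/(1143*(((78 - 1*63) + 323) + 96)) = 691/(1143*(((78 - 63) + 323) + 96)) = 691/(1143*((15 + 323) + 96)) = 691/(1143*(338 + 96)) = (691/1143)/434 = (691/1143)*(1/434) = 691/496062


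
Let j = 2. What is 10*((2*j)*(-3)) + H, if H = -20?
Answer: -140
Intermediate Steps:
10*((2*j)*(-3)) + H = 10*((2*2)*(-3)) - 20 = 10*(4*(-3)) - 20 = 10*(-12) - 20 = -120 - 20 = -140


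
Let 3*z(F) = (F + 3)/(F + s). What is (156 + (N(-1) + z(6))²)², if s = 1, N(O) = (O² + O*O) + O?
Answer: 59969536/2401 ≈ 24977.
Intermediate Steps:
N(O) = O + 2*O² (N(O) = (O² + O²) + O = 2*O² + O = O + 2*O²)
z(F) = (3 + F)/(3*(1 + F)) (z(F) = ((F + 3)/(F + 1))/3 = ((3 + F)/(1 + F))/3 = (3 + F)/(3*(1 + F)))
(156 + (N(-1) + z(6))²)² = (156 + (-(1 + 2*(-1)) + (3 + 6)/(3*(1 + 6)))²)² = (156 + (-(1 - 2) + (⅓)*9/7)²)² = (156 + (-1*(-1) + (⅓)*(⅐)*9)²)² = (156 + (1 + 3/7)²)² = (156 + (10/7)²)² = (156 + 100/49)² = (7744/49)² = 59969536/2401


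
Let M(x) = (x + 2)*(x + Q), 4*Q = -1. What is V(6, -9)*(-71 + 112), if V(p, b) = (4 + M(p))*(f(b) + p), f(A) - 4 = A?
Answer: 2050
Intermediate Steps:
Q = -¼ (Q = (¼)*(-1) = -¼ ≈ -0.25000)
f(A) = 4 + A
M(x) = (2 + x)*(-¼ + x) (M(x) = (x + 2)*(x - ¼) = (2 + x)*(-¼ + x))
V(p, b) = (4 + b + p)*(7/2 + p² + 7*p/4) (V(p, b) = (4 + (-½ + p² + 7*p/4))*((4 + b) + p) = (7/2 + p² + 7*p/4)*(4 + b + p) = (4 + b + p)*(7/2 + p² + 7*p/4))
V(6, -9)*(-71 + 112) = (14 + 6³ + (7/2)*(-9) + (21/2)*6 + (23/4)*6² - 9*6² + (7/4)*(-9)*6)*(-71 + 112) = (14 + 216 - 63/2 + 63 + (23/4)*36 - 9*36 - 189/2)*41 = (14 + 216 - 63/2 + 63 + 207 - 324 - 189/2)*41 = 50*41 = 2050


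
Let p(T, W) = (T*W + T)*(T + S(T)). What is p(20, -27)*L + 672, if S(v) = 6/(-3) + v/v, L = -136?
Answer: 1344352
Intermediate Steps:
S(v) = -1 (S(v) = 6*(-1/3) + 1 = -2 + 1 = -1)
p(T, W) = (-1 + T)*(T + T*W) (p(T, W) = (T*W + T)*(T - 1) = (T + T*W)*(-1 + T) = (-1 + T)*(T + T*W))
p(20, -27)*L + 672 = (20*(-1 + 20 - 1*(-27) + 20*(-27)))*(-136) + 672 = (20*(-1 + 20 + 27 - 540))*(-136) + 672 = (20*(-494))*(-136) + 672 = -9880*(-136) + 672 = 1343680 + 672 = 1344352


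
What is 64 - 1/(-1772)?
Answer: 113409/1772 ≈ 64.001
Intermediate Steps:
64 - 1/(-1772) = 64 - 1*(-1/1772) = 64 + 1/1772 = 113409/1772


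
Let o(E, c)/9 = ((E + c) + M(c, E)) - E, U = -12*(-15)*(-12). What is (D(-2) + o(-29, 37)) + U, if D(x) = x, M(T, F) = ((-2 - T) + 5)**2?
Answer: 8575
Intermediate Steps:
M(T, F) = (3 - T)**2
U = -2160 (U = 180*(-12) = -2160)
o(E, c) = 9*c + 9*(-3 + c)**2 (o(E, c) = 9*(((E + c) + (-3 + c)**2) - E) = 9*((E + c + (-3 + c)**2) - E) = 9*(c + (-3 + c)**2) = 9*c + 9*(-3 + c)**2)
(D(-2) + o(-29, 37)) + U = (-2 + (9*37 + 9*(-3 + 37)**2)) - 2160 = (-2 + (333 + 9*34**2)) - 2160 = (-2 + (333 + 9*1156)) - 2160 = (-2 + (333 + 10404)) - 2160 = (-2 + 10737) - 2160 = 10735 - 2160 = 8575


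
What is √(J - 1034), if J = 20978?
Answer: 6*√554 ≈ 141.22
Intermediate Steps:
√(J - 1034) = √(20978 - 1034) = √19944 = 6*√554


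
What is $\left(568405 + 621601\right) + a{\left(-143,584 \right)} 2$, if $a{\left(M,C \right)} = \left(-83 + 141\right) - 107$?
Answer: $1189908$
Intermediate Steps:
$a{\left(M,C \right)} = -49$ ($a{\left(M,C \right)} = 58 - 107 = -49$)
$\left(568405 + 621601\right) + a{\left(-143,584 \right)} 2 = \left(568405 + 621601\right) - 98 = 1190006 - 98 = 1189908$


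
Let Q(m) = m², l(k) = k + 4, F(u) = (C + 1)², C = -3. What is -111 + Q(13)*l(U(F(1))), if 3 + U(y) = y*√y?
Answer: 1410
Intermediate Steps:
F(u) = 4 (F(u) = (-3 + 1)² = (-2)² = 4)
U(y) = -3 + y^(3/2) (U(y) = -3 + y*√y = -3 + y^(3/2))
l(k) = 4 + k
-111 + Q(13)*l(U(F(1))) = -111 + 13²*(4 + (-3 + 4^(3/2))) = -111 + 169*(4 + (-3 + 8)) = -111 + 169*(4 + 5) = -111 + 169*9 = -111 + 1521 = 1410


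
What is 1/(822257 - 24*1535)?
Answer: 1/785417 ≈ 1.2732e-6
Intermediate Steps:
1/(822257 - 24*1535) = 1/(822257 - 36840) = 1/785417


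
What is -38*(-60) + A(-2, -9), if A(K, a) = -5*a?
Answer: 2325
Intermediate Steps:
-38*(-60) + A(-2, -9) = -38*(-60) - 5*(-9) = 2280 + 45 = 2325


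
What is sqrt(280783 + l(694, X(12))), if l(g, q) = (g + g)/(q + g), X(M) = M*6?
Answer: sqrt(41188043289)/383 ≈ 529.89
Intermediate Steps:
X(M) = 6*M
l(g, q) = 2*g/(g + q) (l(g, q) = (2*g)/(g + q) = 2*g/(g + q))
sqrt(280783 + l(694, X(12))) = sqrt(280783 + 2*694/(694 + 6*12)) = sqrt(280783 + 2*694/(694 + 72)) = sqrt(280783 + 2*694/766) = sqrt(280783 + 2*694*(1/766)) = sqrt(280783 + 694/383) = sqrt(107540583/383) = sqrt(41188043289)/383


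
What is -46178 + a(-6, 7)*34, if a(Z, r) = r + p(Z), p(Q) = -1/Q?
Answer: -137803/3 ≈ -45934.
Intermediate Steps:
a(Z, r) = r - 1/Z
-46178 + a(-6, 7)*34 = -46178 + (7 - 1/(-6))*34 = -46178 + (7 - 1*(-1/6))*34 = -46178 + (7 + 1/6)*34 = -46178 + (43/6)*34 = -46178 + 731/3 = -137803/3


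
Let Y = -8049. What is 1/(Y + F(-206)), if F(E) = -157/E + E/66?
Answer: -6798/54733139 ≈ -0.00012420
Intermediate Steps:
F(E) = -157/E + E/66 (F(E) = -157/E + E*(1/66) = -157/E + E/66)
1/(Y + F(-206)) = 1/(-8049 + (-157/(-206) + (1/66)*(-206))) = 1/(-8049 + (-157*(-1/206) - 103/33)) = 1/(-8049 + (157/206 - 103/33)) = 1/(-8049 - 16037/6798) = 1/(-54733139/6798) = -6798/54733139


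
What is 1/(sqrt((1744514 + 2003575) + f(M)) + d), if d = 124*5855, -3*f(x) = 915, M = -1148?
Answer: 181505/131775323154 - sqrt(936946)/263550646308 ≈ 1.3737e-6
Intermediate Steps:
f(x) = -305 (f(x) = -1/3*915 = -305)
d = 726020
1/(sqrt((1744514 + 2003575) + f(M)) + d) = 1/(sqrt((1744514 + 2003575) - 305) + 726020) = 1/(sqrt(3748089 - 305) + 726020) = 1/(sqrt(3747784) + 726020) = 1/(2*sqrt(936946) + 726020) = 1/(726020 + 2*sqrt(936946))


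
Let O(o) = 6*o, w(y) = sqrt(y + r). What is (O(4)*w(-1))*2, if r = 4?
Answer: 48*sqrt(3) ≈ 83.138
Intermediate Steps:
w(y) = sqrt(4 + y) (w(y) = sqrt(y + 4) = sqrt(4 + y))
(O(4)*w(-1))*2 = ((6*4)*sqrt(4 - 1))*2 = (24*sqrt(3))*2 = 48*sqrt(3)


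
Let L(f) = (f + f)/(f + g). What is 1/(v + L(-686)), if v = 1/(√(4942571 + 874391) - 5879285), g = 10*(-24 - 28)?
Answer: 1588721624527922721/1807401113567645033 + 40401*√5816962/1807401113567645033 ≈ 0.87901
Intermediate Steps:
g = -520 (g = 10*(-52) = -520)
L(f) = 2*f/(-520 + f) (L(f) = (f + f)/(f - 520) = (2*f)/(-520 + f) = 2*f/(-520 + f))
v = 1/(-5879285 + √5816962) (v = 1/(√5816962 - 5879285) = 1/(-5879285 + √5816962) ≈ -1.7016e-7)
1/(v + L(-686)) = 1/((-5879285/34565986294263 - √5816962/34565986294263) + 2*(-686)/(-520 - 686)) = 1/((-5879285/34565986294263 - √5816962/34565986294263) + 2*(-686)/(-1206)) = 1/((-5879285/34565986294263 - √5816962/34565986294263) + 2*(-686)*(-1/1206)) = 1/((-5879285/34565986294263 - √5816962/34565986294263) + 686/603) = 1/(878231964913169/771973693905207 - √5816962/34565986294263)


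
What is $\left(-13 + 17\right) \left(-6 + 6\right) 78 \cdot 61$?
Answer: $0$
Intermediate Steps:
$\left(-13 + 17\right) \left(-6 + 6\right) 78 \cdot 61 = 4 \cdot 0 \cdot 78 \cdot 61 = 0 \cdot 78 \cdot 61 = 0 \cdot 61 = 0$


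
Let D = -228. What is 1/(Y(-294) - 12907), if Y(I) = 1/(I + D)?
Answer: -522/6737455 ≈ -7.7477e-5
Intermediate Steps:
Y(I) = 1/(-228 + I) (Y(I) = 1/(I - 228) = 1/(-228 + I))
1/(Y(-294) - 12907) = 1/(1/(-228 - 294) - 12907) = 1/(1/(-522) - 12907) = 1/(-1/522 - 12907) = 1/(-6737455/522) = -522/6737455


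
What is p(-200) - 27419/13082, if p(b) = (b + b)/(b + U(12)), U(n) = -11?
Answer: -2619/13082 ≈ -0.20020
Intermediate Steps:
p(b) = 2*b/(-11 + b) (p(b) = (b + b)/(b - 11) = (2*b)/(-11 + b) = 2*b/(-11 + b))
p(-200) - 27419/13082 = 2*(-200)/(-11 - 200) - 27419/13082 = 2*(-200)/(-211) - 27419*1/13082 = 2*(-200)*(-1/211) - 27419/13082 = 400/211 - 27419/13082 = -2619/13082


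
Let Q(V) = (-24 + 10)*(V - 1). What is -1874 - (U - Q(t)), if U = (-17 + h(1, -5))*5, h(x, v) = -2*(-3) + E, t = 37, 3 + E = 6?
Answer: -2338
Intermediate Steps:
E = 3 (E = -3 + 6 = 3)
h(x, v) = 9 (h(x, v) = -2*(-3) + 3 = 6 + 3 = 9)
U = -40 (U = (-17 + 9)*5 = -8*5 = -40)
Q(V) = 14 - 14*V (Q(V) = -14*(-1 + V) = 14 - 14*V)
-1874 - (U - Q(t)) = -1874 - (-40 - (14 - 14*37)) = -1874 - (-40 - (14 - 518)) = -1874 - (-40 - 1*(-504)) = -1874 - (-40 + 504) = -1874 - 1*464 = -1874 - 464 = -2338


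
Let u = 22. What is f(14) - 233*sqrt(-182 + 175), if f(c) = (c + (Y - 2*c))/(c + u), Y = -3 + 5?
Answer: -1/3 - 233*I*sqrt(7) ≈ -0.33333 - 616.46*I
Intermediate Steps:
Y = 2
f(c) = (2 - c)/(22 + c) (f(c) = (c + (2 - 2*c))/(c + 22) = (2 - c)/(22 + c))
f(14) - 233*sqrt(-182 + 175) = (2 - 1*14)/(22 + 14) - 233*sqrt(-182 + 175) = (2 - 14)/36 - 233*I*sqrt(7) = (1/36)*(-12) - 233*I*sqrt(7) = -1/3 - 233*I*sqrt(7)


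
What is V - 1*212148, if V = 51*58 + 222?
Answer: -208968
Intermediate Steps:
V = 3180 (V = 2958 + 222 = 3180)
V - 1*212148 = 3180 - 1*212148 = 3180 - 212148 = -208968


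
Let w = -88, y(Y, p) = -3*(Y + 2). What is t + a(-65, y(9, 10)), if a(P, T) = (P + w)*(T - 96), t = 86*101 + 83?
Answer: 28506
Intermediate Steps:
y(Y, p) = -6 - 3*Y (y(Y, p) = -3*(2 + Y) = -6 - 3*Y)
t = 8769 (t = 8686 + 83 = 8769)
a(P, T) = (-96 + T)*(-88 + P) (a(P, T) = (P - 88)*(T - 96) = (-88 + P)*(-96 + T) = (-96 + T)*(-88 + P))
t + a(-65, y(9, 10)) = 8769 + (8448 - 96*(-65) - 88*(-6 - 3*9) - 65*(-6 - 3*9)) = 8769 + (8448 + 6240 - 88*(-6 - 27) - 65*(-6 - 27)) = 8769 + (8448 + 6240 - 88*(-33) - 65*(-33)) = 8769 + (8448 + 6240 + 2904 + 2145) = 8769 + 19737 = 28506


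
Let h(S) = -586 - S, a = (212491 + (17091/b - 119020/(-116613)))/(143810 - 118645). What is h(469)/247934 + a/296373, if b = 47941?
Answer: -43694264562475945129171/10337742613434654853578990 ≈ -0.0042267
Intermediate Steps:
a = 1187947948588606/140686035557445 (a = (212491 + (17091/47941 - 119020/(-116613)))/(143810 - 118645) = (212491 + (17091*(1/47941) - 119020*(-1/116613)))/25165 = (212491 + (17091/47941 + 119020/116613))*(1/25165) = (212491 + 7698970603/5590543833)*(1/25165) = (1187947948588606/5590543833)*(1/25165) = 1187947948588606/140686035557445 ≈ 8.4440)
h(469)/247934 + a/296373 = (-586 - 1*469)/247934 + (1187947948588606/140686035557445)/296373 = (-586 - 469)*(1/247934) + (1187947948588606/140686035557445)*(1/296373) = -1055*1/247934 + 1187947948588606/41695542416266646985 = -1055/247934 + 1187947948588606/41695542416266646985 = -43694264562475945129171/10337742613434654853578990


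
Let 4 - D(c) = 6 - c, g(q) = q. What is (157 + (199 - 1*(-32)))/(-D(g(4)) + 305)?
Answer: 388/303 ≈ 1.2805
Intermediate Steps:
D(c) = -2 + c (D(c) = 4 - (6 - c) = 4 + (-6 + c) = -2 + c)
(157 + (199 - 1*(-32)))/(-D(g(4)) + 305) = (157 + (199 - 1*(-32)))/(-(-2 + 4) + 305) = (157 + (199 + 32))/(-1*2 + 305) = (157 + 231)/(-2 + 305) = 388/303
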